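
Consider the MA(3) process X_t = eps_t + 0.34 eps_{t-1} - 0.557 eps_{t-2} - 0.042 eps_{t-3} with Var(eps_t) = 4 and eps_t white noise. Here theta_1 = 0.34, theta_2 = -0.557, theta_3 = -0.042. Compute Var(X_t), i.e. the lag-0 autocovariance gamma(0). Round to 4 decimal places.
\gamma(0) = 5.7105

For an MA(q) process X_t = eps_t + sum_i theta_i eps_{t-i} with
Var(eps_t) = sigma^2, the variance is
  gamma(0) = sigma^2 * (1 + sum_i theta_i^2).
  sum_i theta_i^2 = (0.34)^2 + (-0.557)^2 + (-0.042)^2 = 0.1156 + 0.310249 + 0.001764 = 0.427613.
  gamma(0) = 4 * (1 + 0.427613) = 4 * 1.427613 = 5.710452, which rounds to 5.7105.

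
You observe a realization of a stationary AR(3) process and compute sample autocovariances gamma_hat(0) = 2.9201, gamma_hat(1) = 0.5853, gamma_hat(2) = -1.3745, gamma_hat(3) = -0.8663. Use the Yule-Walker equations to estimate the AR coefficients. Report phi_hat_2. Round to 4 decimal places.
\hat\phi_{2} = -0.5120

The Yule-Walker equations for an AR(p) process read, in matrix form,
  Gamma_p phi = r_p,   with   (Gamma_p)_{ij} = gamma(|i - j|),
                       (r_p)_i = gamma(i),   i,j = 1..p.
Substitute the sample gammas (Toeplitz matrix and right-hand side of size 3):
  Gamma_p = [[2.9201, 0.5853, -1.3745], [0.5853, 2.9201, 0.5853], [-1.3745, 0.5853, 2.9201]]
  r_p     = [0.5853, -1.3745, -0.8663]
Written out (R1..R3):
  (R1) 2.9201 phi_1 + 0.5853 phi_2 - 1.3745 phi_3 = 0.5853
  (R2) 0.5853 phi_1 + 2.9201 phi_2 + 0.5853 phi_3 = -1.3745
  (R3) -1.3745 phi_1 + 0.5853 phi_2 + 2.9201 phi_3 = -0.8663
Gaussian elimination:
  R2 <- R2 - (0.5853/2.9201) R1 = R2 - (0.200438) R1:  2.802783 phi_2 + 0.860802 phi_3 = -1.491817
  R3 <- R3 - (-1.3745/2.9201) R1 = R3 - (-0.470703) R1:  0.860802 phi_2 + 2.273119 phi_3 = -0.590798
  R3 <- R3 - (0.860802/2.802783) R2 = R3 - (0.307124) R2:  2.008745 phi_3 = -0.132625
Back-substitution:
  phi_hat_3 = -0.132625 / 2.008745 = -0.066024
  phi_hat_2 = (-1.491817 - (0.860802)(-0.066024)) / 2.802783 = -0.511985
  phi_hat_1 = (0.5853 - (0.5853)(-0.511985) - (-1.3745)(-0.066024)) / 2.9201 = 0.271982
So phi_hat = [0.2720, -0.5120, -0.0660].
Therefore phi_hat_2 = -0.5120.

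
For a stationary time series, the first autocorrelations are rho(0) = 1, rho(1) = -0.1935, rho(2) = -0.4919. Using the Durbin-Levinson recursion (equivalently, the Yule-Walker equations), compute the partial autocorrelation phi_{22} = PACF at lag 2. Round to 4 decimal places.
\phi_{22} = -0.5499

The PACF at lag k is phi_{kk}, the last component of the solution
to the Yule-Walker system G_k phi = r_k where
  (G_k)_{ij} = rho(|i - j|), (r_k)_i = rho(i), i,j = 1..k.
Equivalently, Durbin-Levinson gives phi_{kk} iteratively:
  phi_{11} = rho(1)
  phi_{kk} = [rho(k) - sum_{j=1..k-1} phi_{k-1,j} rho(k-j)]
            / [1 - sum_{j=1..k-1} phi_{k-1,j} rho(j)],
  phi_{k,j} = phi_{k-1,j} - phi_{kk} phi_{k-1,k-j},  j = 1..k-1.
Step k = 1:
  phi_11 = rho(1) = -0.1935.
Step k = 2:
  phi_22 = [rho(2) - phi_11 rho(1)] / [1 - phi_11 rho(1)] = [-0.4919 - (-0.1935)(-0.1935)] / [1 - (-0.1935)(-0.1935)]
         = -0.52934225 / 0.96255775 = -0.5499.
Therefore phi_{22} = -0.5499.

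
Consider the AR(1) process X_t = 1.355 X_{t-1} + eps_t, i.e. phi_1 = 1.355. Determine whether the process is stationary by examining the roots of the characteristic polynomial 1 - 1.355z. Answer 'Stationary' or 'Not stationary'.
\text{Not stationary}

The AR(p) characteristic polynomial is P(z) = 1 - 1.355z.
Stationarity requires all roots to lie outside the unit circle, i.e. |z| > 1 for every root.
This is linear in z: 1 + (-1.355) z = 0  =>  z = -1/(-1.355) = 0.738007,  |z| = 0.738007.
Moduli of all roots: 0.7380.
All moduli strictly greater than 1? No.
Verdict: Not stationary.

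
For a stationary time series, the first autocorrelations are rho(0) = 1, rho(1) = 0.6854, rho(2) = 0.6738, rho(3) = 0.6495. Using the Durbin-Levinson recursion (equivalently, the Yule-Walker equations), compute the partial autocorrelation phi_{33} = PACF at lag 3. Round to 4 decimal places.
\phi_{33} = 0.2250

The PACF at lag k is phi_{kk}, the last component of the solution
to the Yule-Walker system G_k phi = r_k where
  (G_k)_{ij} = rho(|i - j|), (r_k)_i = rho(i), i,j = 1..k.
Equivalently, Durbin-Levinson gives phi_{kk} iteratively:
  phi_{11} = rho(1)
  phi_{kk} = [rho(k) - sum_{j=1..k-1} phi_{k-1,j} rho(k-j)]
            / [1 - sum_{j=1..k-1} phi_{k-1,j} rho(j)],
  phi_{k,j} = phi_{k-1,j} - phi_{kk} phi_{k-1,k-j},  j = 1..k-1.
Step k = 1:
  phi_11 = rho(1) = 0.6854.
Step k = 2:
  phi_22 = [rho(2) - phi_11 rho(1)] / [1 - phi_11 rho(1)] = [0.6738 - (0.6854)(0.6854)] / [1 - (0.6854)(0.6854)]
         = 0.20402684 / 0.53022684 = 0.384792.
  Update: phi_21 = phi_11 - phi_22 phi_11 = 0.6854 - (0.384792)(0.6854) = 0.421664.
Step k = 3:
  phi_33 = [rho(3) - phi_21 rho(2) - phi_22 rho(1)] / [1 - phi_21 rho(1) - phi_22 rho(2)]
    numerator   = 0.6495 - (0.421664)(0.6738) - (0.384792)(0.6854) = 0.10164674
    denominator = 1 - (0.421664)(0.6854) - (0.384792)(0.6738) = 0.45171902
  phi_33 = 0.10164674 / 0.45171902 = 0.225.
Therefore phi_{33} = 0.2250.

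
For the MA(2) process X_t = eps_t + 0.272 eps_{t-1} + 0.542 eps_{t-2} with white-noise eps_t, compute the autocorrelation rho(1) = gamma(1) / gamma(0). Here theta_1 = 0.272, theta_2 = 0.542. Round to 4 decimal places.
\rho(1) = 0.3067

For an MA(q) process with theta_0 = 1, the autocovariance is
  gamma(k) = sigma^2 * sum_{i=0..q-k} theta_i * theta_{i+k},
and rho(k) = gamma(k) / gamma(0). Sigma^2 cancels.
  numerator   = (1)*(0.272) + (0.272)*(0.542) = 0.419424.
  denominator = (1)^2 + (0.272)^2 + (0.542)^2 = 1.367748.
  rho(1) = 0.419424 / 1.367748 = 0.3067.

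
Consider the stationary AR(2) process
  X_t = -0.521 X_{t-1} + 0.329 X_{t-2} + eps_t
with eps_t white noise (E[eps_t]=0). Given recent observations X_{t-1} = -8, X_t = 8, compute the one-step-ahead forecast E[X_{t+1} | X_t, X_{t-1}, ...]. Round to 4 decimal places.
E[X_{t+1} \mid \mathcal F_t] = -6.8000

For an AR(p) model X_t = c + sum_i phi_i X_{t-i} + eps_t, the
one-step-ahead conditional mean is
  E[X_{t+1} | X_t, ...] = c + sum_i phi_i X_{t+1-i}.
Substitute known values:
  E[X_{t+1} | ...] = (-0.521) * (8) + (0.329) * (-8)
                   = -6.8000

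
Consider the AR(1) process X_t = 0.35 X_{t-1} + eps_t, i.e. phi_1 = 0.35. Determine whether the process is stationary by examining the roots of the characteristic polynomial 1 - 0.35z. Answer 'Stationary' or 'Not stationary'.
\text{Stationary}

The AR(p) characteristic polynomial is P(z) = 1 - 0.35z.
Stationarity requires all roots to lie outside the unit circle, i.e. |z| > 1 for every root.
This is linear in z: 1 + (-0.35) z = 0  =>  z = -1/(-0.35) = 2.857143,  |z| = 2.857143.
Moduli of all roots: 2.8571.
All moduli strictly greater than 1? Yes.
Verdict: Stationary.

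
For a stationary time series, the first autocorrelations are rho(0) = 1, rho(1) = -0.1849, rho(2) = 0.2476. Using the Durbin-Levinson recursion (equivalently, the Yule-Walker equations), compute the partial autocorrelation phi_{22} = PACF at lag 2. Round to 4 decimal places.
\phi_{22} = 0.2210

The PACF at lag k is phi_{kk}, the last component of the solution
to the Yule-Walker system G_k phi = r_k where
  (G_k)_{ij} = rho(|i - j|), (r_k)_i = rho(i), i,j = 1..k.
Equivalently, Durbin-Levinson gives phi_{kk} iteratively:
  phi_{11} = rho(1)
  phi_{kk} = [rho(k) - sum_{j=1..k-1} phi_{k-1,j} rho(k-j)]
            / [1 - sum_{j=1..k-1} phi_{k-1,j} rho(j)],
  phi_{k,j} = phi_{k-1,j} - phi_{kk} phi_{k-1,k-j},  j = 1..k-1.
Step k = 1:
  phi_11 = rho(1) = -0.1849.
Step k = 2:
  phi_22 = [rho(2) - phi_11 rho(1)] / [1 - phi_11 rho(1)] = [0.2476 - (-0.1849)(-0.1849)] / [1 - (-0.1849)(-0.1849)]
         = 0.21341199 / 0.96581199 = 0.221.
Therefore phi_{22} = 0.2210.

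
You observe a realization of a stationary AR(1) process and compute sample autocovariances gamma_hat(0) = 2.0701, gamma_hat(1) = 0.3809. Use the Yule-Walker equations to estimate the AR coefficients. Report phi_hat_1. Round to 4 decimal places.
\hat\phi_{1} = 0.1840

The Yule-Walker equations for an AR(p) process read, in matrix form,
  Gamma_p phi = r_p,   with   (Gamma_p)_{ij} = gamma(|i - j|),
                       (r_p)_i = gamma(i),   i,j = 1..p.
Substitute the sample gammas (Toeplitz matrix and right-hand side of size 1):
  Gamma_p = [[2.0701]]
  r_p     = [0.3809]
With p = 1 this is the single equation gamma(0) phi_1 = gamma(1):
  phi_hat_1 = gamma(1) / gamma(0) = 0.3809 / 2.0701 = 0.1840.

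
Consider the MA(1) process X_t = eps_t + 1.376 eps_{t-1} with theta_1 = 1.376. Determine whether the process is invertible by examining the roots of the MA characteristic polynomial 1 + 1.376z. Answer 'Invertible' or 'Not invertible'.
\text{Not invertible}

The MA(q) characteristic polynomial is P(z) = 1 + 1.376z.
Invertibility requires all roots to lie outside the unit circle, i.e. |z| > 1 for every root.
This is linear in z: 1 + (1.376) z = 0  =>  z = -1/(1.376) = -0.726744,  |z| = 0.726744.
Moduli of all roots: 0.7267.
All moduli strictly greater than 1? No.
Verdict: Not invertible.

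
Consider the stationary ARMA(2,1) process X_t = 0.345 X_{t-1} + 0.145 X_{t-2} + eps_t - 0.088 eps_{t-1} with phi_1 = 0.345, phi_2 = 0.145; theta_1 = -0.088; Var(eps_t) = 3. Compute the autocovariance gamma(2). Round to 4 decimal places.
\gamma(2) = 0.8680

Multiply the model equation by X_{t-k} and take expectations. With theta_0 = psi_0 = 1 and psi_j the MA(infinity) weights, this gives
  gamma(k) - sum_i phi_i gamma(k-i) = c_k,
  c_k = sigma^2 * sum_{j=k..q} theta_j psi_{j-k}   (c_k = 0 for k > q),
using gamma(-m) = gamma(m).
psi-weights needed (psi_j = theta_j + sum_i phi_i psi_{j-i}):
  psi_1 = theta_1 + phi_1 = -0.088 + (0.345) = 0.257
Right-hand sides:
  c_0 = sigma^2 (1 + theta_1 psi_1) = 3 * (1 + (-0.088)(0.257)) = 3 * 0.977384 = 2.932152
  c_1 = sigma^2 theta_1 = 3 * (-0.088) = -0.264
  c_2 = 0
Equations for k = 0, 1, 2 (AR order 2, c_2 = 0):
  (E0) gamma(0) = phi_1 gamma(1) + phi_2 gamma(2) + c_0
  (E1) gamma(1) = phi_1 gamma(0) + phi_2 gamma(1) + c_1
  (E2) gamma(2) = phi_1 gamma(1) + phi_2 gamma(0)
From (E1): gamma(1) = A gamma(0) + B with
  A = phi_1 / (1 - phi_2) = 0.345 / 0.855 = 0.403509,   B = c_1 / (1 - phi_2) = -0.264 / 0.855 = -0.308772.
Insert (E2) into (E0): gamma(0) (1 - phi_2^2) = phi_1 (1 + phi_2) gamma(1) + c_0.
  phi_1 (1 + phi_2) = (0.345)(1.145) = 0.395025,   1 - phi_2^2 = 0.978975.
Replace gamma(1) by A gamma(0) + B and collect gamma(0):
  gamma(0) [0.978975 - (0.395025)(0.403509)] = (0.395025)(-0.308772) + 2.932152
  gamma(0) * 0.819579 = 2.810179
  gamma(0) = 2.810179 / 0.819579 = 3.428809.
  gamma(1) = A gamma(0) + B = (0.403509)(3.428809) + (-0.308772) = 1.074782.
  gamma(2) = phi_1 gamma(1) + phi_2 gamma(0) = (0.345)(1.074782) + (0.145)(3.428809) = 0.867977.
Therefore gamma(2) = 0.8680 (to 4 decimal places).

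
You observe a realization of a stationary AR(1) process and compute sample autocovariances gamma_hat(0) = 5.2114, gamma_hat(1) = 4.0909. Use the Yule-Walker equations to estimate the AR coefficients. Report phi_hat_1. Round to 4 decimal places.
\hat\phi_{1} = 0.7850

The Yule-Walker equations for an AR(p) process read, in matrix form,
  Gamma_p phi = r_p,   with   (Gamma_p)_{ij} = gamma(|i - j|),
                       (r_p)_i = gamma(i),   i,j = 1..p.
Substitute the sample gammas (Toeplitz matrix and right-hand side of size 1):
  Gamma_p = [[5.2114]]
  r_p     = [4.0909]
With p = 1 this is the single equation gamma(0) phi_1 = gamma(1):
  phi_hat_1 = gamma(1) / gamma(0) = 4.0909 / 5.2114 = 0.7850.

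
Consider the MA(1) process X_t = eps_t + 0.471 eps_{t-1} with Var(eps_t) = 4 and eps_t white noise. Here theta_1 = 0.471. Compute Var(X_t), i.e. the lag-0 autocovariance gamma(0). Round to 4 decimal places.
\gamma(0) = 4.8874

For an MA(q) process X_t = eps_t + sum_i theta_i eps_{t-i} with
Var(eps_t) = sigma^2, the variance is
  gamma(0) = sigma^2 * (1 + sum_i theta_i^2).
  sum_i theta_i^2 = (0.471)^2 = 0.221841.
  gamma(0) = 4 * (1 + 0.221841) = 4 * 1.221841 = 4.887364, which rounds to 4.8874.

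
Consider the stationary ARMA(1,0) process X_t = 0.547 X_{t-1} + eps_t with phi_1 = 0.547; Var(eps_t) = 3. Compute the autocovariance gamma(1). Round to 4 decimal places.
\gamma(1) = 2.3416

Multiply the model equation by X_{t-k} and take expectations. With theta_0 = psi_0 = 1 and psi_j the MA(infinity) weights, this gives
  gamma(k) - sum_i phi_i gamma(k-i) = c_k,
  c_k = sigma^2 * sum_{j=k..q} theta_j psi_{j-k}   (c_k = 0 for k > q),
using gamma(-m) = gamma(m).
Pure AR (q = 0): c_0 = sigma^2 = 3, c_k = 0 for k >= 1.
Equations for k = 0 and k = 1 (AR order 1):
  gamma(0) = phi_1 gamma(1) + c_0
  gamma(1) = phi_1 gamma(0) + c_1
Substituting the second into the first: gamma(0) (1 - phi_1^2) = c_0 + phi_1 c_1, so
  gamma(0) = c_0 / (1 - phi_1^2) = 3 / (1 - (0.547)^2) = 3 / 0.700791 = 4.280877.
  gamma(1) = phi_1 gamma(0) = (0.547)(4.280877) = 2.34164.
Therefore gamma(1) = 2.3416 (to 4 decimal places).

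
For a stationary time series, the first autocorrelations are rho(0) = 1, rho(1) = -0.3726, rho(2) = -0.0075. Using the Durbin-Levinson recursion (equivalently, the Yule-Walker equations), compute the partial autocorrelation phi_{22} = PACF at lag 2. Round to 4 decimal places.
\phi_{22} = -0.1699

The PACF at lag k is phi_{kk}, the last component of the solution
to the Yule-Walker system G_k phi = r_k where
  (G_k)_{ij} = rho(|i - j|), (r_k)_i = rho(i), i,j = 1..k.
Equivalently, Durbin-Levinson gives phi_{kk} iteratively:
  phi_{11} = rho(1)
  phi_{kk} = [rho(k) - sum_{j=1..k-1} phi_{k-1,j} rho(k-j)]
            / [1 - sum_{j=1..k-1} phi_{k-1,j} rho(j)],
  phi_{k,j} = phi_{k-1,j} - phi_{kk} phi_{k-1,k-j},  j = 1..k-1.
Step k = 1:
  phi_11 = rho(1) = -0.3726.
Step k = 2:
  phi_22 = [rho(2) - phi_11 rho(1)] / [1 - phi_11 rho(1)] = [-0.0075 - (-0.3726)(-0.3726)] / [1 - (-0.3726)(-0.3726)]
         = -0.14633076 / 0.86116924 = -0.1699.
Therefore phi_{22} = -0.1699.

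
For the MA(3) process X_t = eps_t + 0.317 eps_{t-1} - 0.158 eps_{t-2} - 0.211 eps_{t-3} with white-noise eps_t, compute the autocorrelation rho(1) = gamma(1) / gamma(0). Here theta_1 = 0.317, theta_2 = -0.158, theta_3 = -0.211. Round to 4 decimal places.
\rho(1) = 0.2566

For an MA(q) process with theta_0 = 1, the autocovariance is
  gamma(k) = sigma^2 * sum_{i=0..q-k} theta_i * theta_{i+k},
and rho(k) = gamma(k) / gamma(0). Sigma^2 cancels.
  numerator   = (1)*(0.317) + (0.317)*(-0.158) + (-0.158)*(-0.211) = 0.300252.
  denominator = (1)^2 + (0.317)^2 + (-0.158)^2 + (-0.211)^2 = 1.169974.
  rho(1) = 0.300252 / 1.169974 = 0.2566.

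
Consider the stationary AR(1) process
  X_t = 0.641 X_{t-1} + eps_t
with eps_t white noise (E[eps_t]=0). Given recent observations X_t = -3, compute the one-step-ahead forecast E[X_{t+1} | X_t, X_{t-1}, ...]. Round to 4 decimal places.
E[X_{t+1} \mid \mathcal F_t] = -1.9230

For an AR(p) model X_t = c + sum_i phi_i X_{t-i} + eps_t, the
one-step-ahead conditional mean is
  E[X_{t+1} | X_t, ...] = c + sum_i phi_i X_{t+1-i}.
Substitute known values:
  E[X_{t+1} | ...] = (0.641) * (-3)
                   = -1.9230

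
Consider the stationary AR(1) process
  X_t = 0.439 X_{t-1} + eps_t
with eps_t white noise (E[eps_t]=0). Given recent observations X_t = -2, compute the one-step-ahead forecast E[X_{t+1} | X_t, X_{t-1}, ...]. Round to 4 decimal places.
E[X_{t+1} \mid \mathcal F_t] = -0.8780

For an AR(p) model X_t = c + sum_i phi_i X_{t-i} + eps_t, the
one-step-ahead conditional mean is
  E[X_{t+1} | X_t, ...] = c + sum_i phi_i X_{t+1-i}.
Substitute known values:
  E[X_{t+1} | ...] = (0.439) * (-2)
                   = -0.8780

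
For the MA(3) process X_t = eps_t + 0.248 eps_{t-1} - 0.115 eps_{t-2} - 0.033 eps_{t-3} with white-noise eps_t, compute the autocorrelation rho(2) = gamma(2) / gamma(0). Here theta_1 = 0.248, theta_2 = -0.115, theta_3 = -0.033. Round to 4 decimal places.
\rho(2) = -0.1145

For an MA(q) process with theta_0 = 1, the autocovariance is
  gamma(k) = sigma^2 * sum_{i=0..q-k} theta_i * theta_{i+k},
and rho(k) = gamma(k) / gamma(0). Sigma^2 cancels.
  numerator   = (1)*(-0.115) + (0.248)*(-0.033) = -0.123184.
  denominator = (1)^2 + (0.248)^2 + (-0.115)^2 + (-0.033)^2 = 1.075818.
  rho(2) = -0.123184 / 1.075818 = -0.1145.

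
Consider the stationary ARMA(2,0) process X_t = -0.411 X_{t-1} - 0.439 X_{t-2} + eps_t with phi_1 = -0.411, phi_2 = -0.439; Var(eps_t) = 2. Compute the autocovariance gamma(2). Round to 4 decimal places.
\gamma(2) = -0.8676

Multiply the model equation by X_{t-k} and take expectations. With theta_0 = psi_0 = 1 and psi_j the MA(infinity) weights, this gives
  gamma(k) - sum_i phi_i gamma(k-i) = c_k,
  c_k = sigma^2 * sum_{j=k..q} theta_j psi_{j-k}   (c_k = 0 for k > q),
using gamma(-m) = gamma(m).
Pure AR (q = 0): c_0 = sigma^2 = 2, c_k = 0 for k >= 1.
Equations for k = 0, 1, 2 (AR order 2, c_2 = 0):
  (E0) gamma(0) = phi_1 gamma(1) + phi_2 gamma(2) + c_0
  (E1) gamma(1) = phi_1 gamma(0) + phi_2 gamma(1) + c_1
  (E2) gamma(2) = phi_1 gamma(1) + phi_2 gamma(0)
From (E1): gamma(1) = A gamma(0) + B with
  A = phi_1 / (1 - phi_2) = -0.411 / 1.439 = -0.285615,   B = c_1 / (1 - phi_2) = 0 / 1.439 = 0.
Insert (E2) into (E0): gamma(0) (1 - phi_2^2) = phi_1 (1 + phi_2) gamma(1) + c_0.
  phi_1 (1 + phi_2) = (-0.411)(0.561) = -0.230571,   1 - phi_2^2 = 0.807279.
Replace gamma(1) by A gamma(0) + B and collect gamma(0):
  gamma(0) [0.807279 - (-0.230571)(-0.285615)] = c_0 = 2
  gamma(0) * 0.741424 = 2
  gamma(0) = 2 / 0.741424 = 2.69751.
  gamma(1) = A gamma(0) = (-0.285615)(2.69751) = -0.770449.
  gamma(2) = phi_1 gamma(1) + phi_2 gamma(0) = (-0.411)(-0.770449) + (-0.439)(2.69751) = -0.867552.
Therefore gamma(2) = -0.8676 (to 4 decimal places).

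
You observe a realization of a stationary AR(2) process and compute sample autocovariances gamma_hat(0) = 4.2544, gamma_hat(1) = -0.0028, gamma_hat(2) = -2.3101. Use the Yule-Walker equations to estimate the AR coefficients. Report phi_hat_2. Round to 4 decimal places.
\hat\phi_{2} = -0.5430

The Yule-Walker equations for an AR(p) process read, in matrix form,
  Gamma_p phi = r_p,   with   (Gamma_p)_{ij} = gamma(|i - j|),
                       (r_p)_i = gamma(i),   i,j = 1..p.
Substitute the sample gammas (Toeplitz matrix and right-hand side of size 2):
  Gamma_p = [[4.2544, -0.0028], [-0.0028, 4.2544]]
  r_p     = [-0.0028, -2.3101]
Written out:
  4.2544 phi_1 - 0.0028 phi_2 = -0.0028
  -0.0028 phi_1 + 4.2544 phi_2 = -2.3101
Solve by Cramer's rule:
  det = gamma(0)^2 - gamma(1)^2 = (4.2544)^2 - (-0.0028)^2 = 18.09991936 - 0.00000784 = 18.09991152
  phi_hat_1 = [gamma(1) gamma(0) - gamma(1) gamma(2)] / det = [(-0.0028)(4.2544) - (-0.0028)(-2.3101)] / 18.09991152 = -0.0183806 / 18.09991152 = -0.001
  phi_hat_2 = [gamma(0) gamma(2) - gamma(1)^2] / det = [(4.2544)(-2.3101) - (-0.0028)^2] / 18.09991152 = -9.82809728 / 18.09991152 = -0.543
So phi_hat = [-0.0010, -0.5430].
Therefore phi_hat_2 = -0.5430.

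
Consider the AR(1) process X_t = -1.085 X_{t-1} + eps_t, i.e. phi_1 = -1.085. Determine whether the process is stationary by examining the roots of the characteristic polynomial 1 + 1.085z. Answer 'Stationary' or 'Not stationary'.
\text{Not stationary}

The AR(p) characteristic polynomial is P(z) = 1 + 1.085z.
Stationarity requires all roots to lie outside the unit circle, i.e. |z| > 1 for every root.
This is linear in z: 1 + (1.085) z = 0  =>  z = -1/(1.085) = -0.921659,  |z| = 0.921659.
Moduli of all roots: 0.9217.
All moduli strictly greater than 1? No.
Verdict: Not stationary.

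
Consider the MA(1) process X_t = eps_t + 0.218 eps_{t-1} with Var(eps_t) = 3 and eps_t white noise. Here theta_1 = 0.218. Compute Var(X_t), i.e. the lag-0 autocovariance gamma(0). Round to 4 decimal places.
\gamma(0) = 3.1426

For an MA(q) process X_t = eps_t + sum_i theta_i eps_{t-i} with
Var(eps_t) = sigma^2, the variance is
  gamma(0) = sigma^2 * (1 + sum_i theta_i^2).
  sum_i theta_i^2 = (0.218)^2 = 0.047524.
  gamma(0) = 3 * (1 + 0.047524) = 3 * 1.047524 = 3.142572, which rounds to 3.1426.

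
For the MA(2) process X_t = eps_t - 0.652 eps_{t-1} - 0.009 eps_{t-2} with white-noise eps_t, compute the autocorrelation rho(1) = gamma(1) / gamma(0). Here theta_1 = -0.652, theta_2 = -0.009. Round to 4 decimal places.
\rho(1) = -0.4534

For an MA(q) process with theta_0 = 1, the autocovariance is
  gamma(k) = sigma^2 * sum_{i=0..q-k} theta_i * theta_{i+k},
and rho(k) = gamma(k) / gamma(0). Sigma^2 cancels.
  numerator   = (1)*(-0.652) + (-0.652)*(-0.009) = -0.646132.
  denominator = (1)^2 + (-0.652)^2 + (-0.009)^2 = 1.425185.
  rho(1) = -0.646132 / 1.425185 = -0.4534.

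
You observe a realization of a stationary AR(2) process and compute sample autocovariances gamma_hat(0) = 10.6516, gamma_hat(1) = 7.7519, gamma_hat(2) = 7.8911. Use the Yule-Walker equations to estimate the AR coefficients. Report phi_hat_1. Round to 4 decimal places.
\hat\phi_{1} = 0.4010

The Yule-Walker equations for an AR(p) process read, in matrix form,
  Gamma_p phi = r_p,   with   (Gamma_p)_{ij} = gamma(|i - j|),
                       (r_p)_i = gamma(i),   i,j = 1..p.
Substitute the sample gammas (Toeplitz matrix and right-hand side of size 2):
  Gamma_p = [[10.6516, 7.7519], [7.7519, 10.6516]]
  r_p     = [7.7519, 7.8911]
Written out:
  10.6516 phi_1 + 7.7519 phi_2 = 7.7519
  7.7519 phi_1 + 10.6516 phi_2 = 7.8911
Solve by Cramer's rule:
  det = gamma(0)^2 - gamma(1)^2 = (10.6516)^2 - (7.7519)^2 = 113.45658256 - 60.09195361 = 53.36462895
  phi_hat_1 = [gamma(1) gamma(0) - gamma(1) gamma(2)] / det = [(7.7519)(10.6516) - (7.7519)(7.8911)] / 53.36462895 = 21.39911995 / 53.36462895 = 0.401
  phi_hat_2 = [gamma(0) gamma(2) - gamma(1)^2] / det = [(10.6516)(7.8911) - (7.7519)^2] / 53.36462895 = 23.96088715 / 53.36462895 = 0.449
So phi_hat = [0.4010, 0.4490].
Therefore phi_hat_1 = 0.4010.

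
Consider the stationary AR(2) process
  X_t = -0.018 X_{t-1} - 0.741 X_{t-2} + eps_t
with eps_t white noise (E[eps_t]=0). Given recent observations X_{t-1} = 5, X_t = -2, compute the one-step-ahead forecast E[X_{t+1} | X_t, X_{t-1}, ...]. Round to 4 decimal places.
E[X_{t+1} \mid \mathcal F_t] = -3.6690

For an AR(p) model X_t = c + sum_i phi_i X_{t-i} + eps_t, the
one-step-ahead conditional mean is
  E[X_{t+1} | X_t, ...] = c + sum_i phi_i X_{t+1-i}.
Substitute known values:
  E[X_{t+1} | ...] = (-0.018) * (-2) + (-0.741) * (5)
                   = -3.6690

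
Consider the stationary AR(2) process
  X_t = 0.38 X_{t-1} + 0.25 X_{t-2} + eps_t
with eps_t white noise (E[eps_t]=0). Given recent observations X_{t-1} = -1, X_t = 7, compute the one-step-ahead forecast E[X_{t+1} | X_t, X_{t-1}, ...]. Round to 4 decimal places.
E[X_{t+1} \mid \mathcal F_t] = 2.4100

For an AR(p) model X_t = c + sum_i phi_i X_{t-i} + eps_t, the
one-step-ahead conditional mean is
  E[X_{t+1} | X_t, ...] = c + sum_i phi_i X_{t+1-i}.
Substitute known values:
  E[X_{t+1} | ...] = (0.38) * (7) + (0.25) * (-1)
                   = 2.4100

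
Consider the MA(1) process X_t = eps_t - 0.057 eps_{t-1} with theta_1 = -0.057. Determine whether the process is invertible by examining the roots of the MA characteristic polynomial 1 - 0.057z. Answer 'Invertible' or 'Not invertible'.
\text{Invertible}

The MA(q) characteristic polynomial is P(z) = 1 - 0.057z.
Invertibility requires all roots to lie outside the unit circle, i.e. |z| > 1 for every root.
This is linear in z: 1 + (-0.057) z = 0  =>  z = -1/(-0.057) = 17.54386,  |z| = 17.54386.
Moduli of all roots: 17.5439.
All moduli strictly greater than 1? Yes.
Verdict: Invertible.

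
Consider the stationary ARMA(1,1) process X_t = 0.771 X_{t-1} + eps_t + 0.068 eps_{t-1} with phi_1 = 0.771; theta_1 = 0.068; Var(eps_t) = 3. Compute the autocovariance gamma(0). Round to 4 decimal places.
\gamma(0) = 8.2070

Multiply the model equation by X_{t-k} and take expectations. With theta_0 = psi_0 = 1 and psi_j the MA(infinity) weights, this gives
  gamma(k) - sum_i phi_i gamma(k-i) = c_k,
  c_k = sigma^2 * sum_{j=k..q} theta_j psi_{j-k}   (c_k = 0 for k > q),
using gamma(-m) = gamma(m).
psi-weights needed (psi_j = theta_j + sum_i phi_i psi_{j-i}):
  psi_1 = theta_1 + phi_1 = 0.068 + (0.771) = 0.839
Right-hand sides:
  c_0 = sigma^2 (1 + theta_1 psi_1) = 3 * (1 + (0.068)(0.839)) = 3 * 1.057052 = 3.171156
  c_1 = sigma^2 theta_1 = 3 * (0.068) = 0.204
  c_2 = 0
Equations for k = 0 and k = 1 (AR order 1):
  gamma(0) = phi_1 gamma(1) + c_0
  gamma(1) = phi_1 gamma(0) + c_1
Substituting the second into the first: gamma(0) (1 - phi_1^2) = c_0 + phi_1 c_1, so
  gamma(0) = (c_0 + phi_1 c_1) / (1 - phi_1^2) = (3.171156 + (0.771)(0.204)) / (1 - (0.771)^2) = 3.32844 / 0.405559 = 8.207043.
Therefore gamma(0) = 8.2070 (to 4 decimal places).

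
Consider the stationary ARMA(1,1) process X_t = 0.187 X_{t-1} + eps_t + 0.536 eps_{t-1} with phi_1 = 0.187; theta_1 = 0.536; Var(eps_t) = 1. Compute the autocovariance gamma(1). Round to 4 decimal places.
\gamma(1) = 0.8243

Multiply the model equation by X_{t-k} and take expectations. With theta_0 = psi_0 = 1 and psi_j the MA(infinity) weights, this gives
  gamma(k) - sum_i phi_i gamma(k-i) = c_k,
  c_k = sigma^2 * sum_{j=k..q} theta_j psi_{j-k}   (c_k = 0 for k > q),
using gamma(-m) = gamma(m).
psi-weights needed (psi_j = theta_j + sum_i phi_i psi_{j-i}):
  psi_1 = theta_1 + phi_1 = 0.536 + (0.187) = 0.723
Right-hand sides:
  c_0 = sigma^2 (1 + theta_1 psi_1) = 1 * (1 + (0.536)(0.723)) = 1 * 1.387528 = 1.387528
  c_1 = sigma^2 theta_1 = 1 * (0.536) = 0.536
  c_2 = 0
Equations for k = 0 and k = 1 (AR order 1):
  gamma(0) = phi_1 gamma(1) + c_0
  gamma(1) = phi_1 gamma(0) + c_1
Substituting the second into the first: gamma(0) (1 - phi_1^2) = c_0 + phi_1 c_1, so
  gamma(0) = (c_0 + phi_1 c_1) / (1 - phi_1^2) = (1.387528 + (0.187)(0.536)) / (1 - (0.187)^2) = 1.48776 / 0.965031 = 1.541671.
  gamma(1) = phi_1 gamma(0) + c_1 = (0.187)(1.541671) + (0.536) = 0.824292.
Therefore gamma(1) = 0.8243 (to 4 decimal places).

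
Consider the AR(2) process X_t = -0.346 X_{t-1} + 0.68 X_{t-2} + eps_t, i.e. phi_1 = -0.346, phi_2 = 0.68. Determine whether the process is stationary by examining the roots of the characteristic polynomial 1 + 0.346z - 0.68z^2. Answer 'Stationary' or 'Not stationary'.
\text{Not stationary}

The AR(p) characteristic polynomial is P(z) = 1 + 0.346z - 0.68z^2.
Stationarity requires all roots to lie outside the unit circle, i.e. |z| > 1 for every root.
Set 1 + (0.346) z + (-0.68) z^2 = 0, i.e. a z^2 + b z + c = 0 with a = -0.68, b = 0.346, c = 1.
Discriminant D = b^2 - 4ac = (0.346)^2 - 4*(-0.68)*1 = 0.119716 - (-2.72) = 2.839716.
D >= 0, so the roots are real: z = (-b +/- sqrt(D)) / (2a) = (-0.346 +/- 1.685146) / (-1.36).
  z_1 = (-0.346 + 1.685146) / (-1.36) = -0.9847,   |z_1| = 0.9847.
  z_2 = (-0.346 - 1.685146) / (-1.36) = 1.4935,   |z_2| = 1.4935.
Moduli of all roots: 0.9847, 1.4935.
All moduli strictly greater than 1? No.
Verdict: Not stationary.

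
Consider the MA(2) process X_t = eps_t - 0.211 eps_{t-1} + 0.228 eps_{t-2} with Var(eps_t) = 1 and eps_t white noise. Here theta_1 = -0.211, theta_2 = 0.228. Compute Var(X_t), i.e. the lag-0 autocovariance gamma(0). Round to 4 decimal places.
\gamma(0) = 1.0965

For an MA(q) process X_t = eps_t + sum_i theta_i eps_{t-i} with
Var(eps_t) = sigma^2, the variance is
  gamma(0) = sigma^2 * (1 + sum_i theta_i^2).
  sum_i theta_i^2 = (-0.211)^2 + (0.228)^2 = 0.044521 + 0.051984 = 0.096505.
  gamma(0) = 1 * (1 + 0.096505) = 1 * 1.096505 = 1.096505, which rounds to 1.0965.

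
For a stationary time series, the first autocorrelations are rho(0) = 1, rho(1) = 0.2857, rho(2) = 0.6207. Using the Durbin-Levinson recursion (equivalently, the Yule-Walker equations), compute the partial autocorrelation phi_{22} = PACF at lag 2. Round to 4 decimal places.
\phi_{22} = 0.5870

The PACF at lag k is phi_{kk}, the last component of the solution
to the Yule-Walker system G_k phi = r_k where
  (G_k)_{ij} = rho(|i - j|), (r_k)_i = rho(i), i,j = 1..k.
Equivalently, Durbin-Levinson gives phi_{kk} iteratively:
  phi_{11} = rho(1)
  phi_{kk} = [rho(k) - sum_{j=1..k-1} phi_{k-1,j} rho(k-j)]
            / [1 - sum_{j=1..k-1} phi_{k-1,j} rho(j)],
  phi_{k,j} = phi_{k-1,j} - phi_{kk} phi_{k-1,k-j},  j = 1..k-1.
Step k = 1:
  phi_11 = rho(1) = 0.2857.
Step k = 2:
  phi_22 = [rho(2) - phi_11 rho(1)] / [1 - phi_11 rho(1)] = [0.6207 - (0.2857)(0.2857)] / [1 - (0.2857)(0.2857)]
         = 0.53907551 / 0.91837551 = 0.587.
Therefore phi_{22} = 0.5870.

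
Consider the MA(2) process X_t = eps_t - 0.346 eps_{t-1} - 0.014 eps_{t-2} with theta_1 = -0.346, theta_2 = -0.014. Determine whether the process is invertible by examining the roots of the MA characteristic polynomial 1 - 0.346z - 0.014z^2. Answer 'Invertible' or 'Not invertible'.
\text{Invertible}

The MA(q) characteristic polynomial is P(z) = 1 - 0.346z - 0.014z^2.
Invertibility requires all roots to lie outside the unit circle, i.e. |z| > 1 for every root.
Set 1 + (-0.346) z + (-0.014) z^2 = 0, i.e. a z^2 + b z + c = 0 with a = -0.014, b = -0.346, c = 1.
Discriminant D = b^2 - 4ac = (-0.346)^2 - 4*(-0.014)*1 = 0.119716 - (-0.056) = 0.175716.
D >= 0, so the roots are real: z = (-b +/- sqrt(D)) / (2a) = (0.346 +/- 0.419185) / (-0.028).
  z_1 = (0.346 + 0.419185) / (-0.028) = -27.328,   |z_1| = 27.328.
  z_2 = (0.346 - 0.419185) / (-0.028) = 2.6137,   |z_2| = 2.6137.
Moduli of all roots: 27.3280, 2.6137.
All moduli strictly greater than 1? Yes.
Verdict: Invertible.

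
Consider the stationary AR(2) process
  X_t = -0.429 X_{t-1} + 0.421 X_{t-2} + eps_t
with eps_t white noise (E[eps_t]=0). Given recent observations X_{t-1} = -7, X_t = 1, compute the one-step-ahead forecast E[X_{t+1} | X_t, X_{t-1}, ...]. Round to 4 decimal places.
E[X_{t+1} \mid \mathcal F_t] = -3.3760

For an AR(p) model X_t = c + sum_i phi_i X_{t-i} + eps_t, the
one-step-ahead conditional mean is
  E[X_{t+1} | X_t, ...] = c + sum_i phi_i X_{t+1-i}.
Substitute known values:
  E[X_{t+1} | ...] = (-0.429) * (1) + (0.421) * (-7)
                   = -3.3760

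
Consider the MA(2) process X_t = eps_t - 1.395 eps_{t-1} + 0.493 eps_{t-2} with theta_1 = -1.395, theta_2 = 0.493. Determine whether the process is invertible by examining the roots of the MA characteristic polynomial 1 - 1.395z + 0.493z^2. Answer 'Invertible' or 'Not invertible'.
\text{Invertible}

The MA(q) characteristic polynomial is P(z) = 1 - 1.395z + 0.493z^2.
Invertibility requires all roots to lie outside the unit circle, i.e. |z| > 1 for every root.
Set 1 + (-1.395) z + (0.493) z^2 = 0, i.e. a z^2 + b z + c = 0 with a = 0.493, b = -1.395, c = 1.
Discriminant D = b^2 - 4ac = (-1.395)^2 - 4*(0.493)*1 = 1.946025 - (1.972) = -0.025975.
D < 0, so the roots are the complex-conjugate pair z = (-b +/- i sqrt(-D)) / (2a) = 1.4148 +/- 0.1635i.
For a conjugate pair |z|^2 = z * conj(z) = (product of roots) = c/a = 1/(0.493) = 2.028398, so |z| = sqrt(2.028398) = 1.4242 for both roots.
Moduli of all roots: 1.4242, 1.4242.
All moduli strictly greater than 1? Yes.
Verdict: Invertible.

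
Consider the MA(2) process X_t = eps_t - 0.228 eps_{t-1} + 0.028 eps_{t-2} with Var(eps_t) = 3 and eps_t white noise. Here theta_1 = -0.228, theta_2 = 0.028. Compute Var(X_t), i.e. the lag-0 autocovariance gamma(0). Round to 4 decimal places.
\gamma(0) = 3.1583

For an MA(q) process X_t = eps_t + sum_i theta_i eps_{t-i} with
Var(eps_t) = sigma^2, the variance is
  gamma(0) = sigma^2 * (1 + sum_i theta_i^2).
  sum_i theta_i^2 = (-0.228)^2 + (0.028)^2 = 0.051984 + 0.000784 = 0.052768.
  gamma(0) = 3 * (1 + 0.052768) = 3 * 1.052768 = 3.158304, which rounds to 3.1583.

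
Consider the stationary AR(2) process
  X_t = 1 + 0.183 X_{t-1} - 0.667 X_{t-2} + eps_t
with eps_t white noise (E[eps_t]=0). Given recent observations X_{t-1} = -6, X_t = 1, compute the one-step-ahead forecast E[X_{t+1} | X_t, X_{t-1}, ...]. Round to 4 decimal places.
E[X_{t+1} \mid \mathcal F_t] = 5.1850

For an AR(p) model X_t = c + sum_i phi_i X_{t-i} + eps_t, the
one-step-ahead conditional mean is
  E[X_{t+1} | X_t, ...] = c + sum_i phi_i X_{t+1-i}.
Substitute known values:
  E[X_{t+1} | ...] = 1 + (0.183) * (1) + (-0.667) * (-6)
                   = 5.1850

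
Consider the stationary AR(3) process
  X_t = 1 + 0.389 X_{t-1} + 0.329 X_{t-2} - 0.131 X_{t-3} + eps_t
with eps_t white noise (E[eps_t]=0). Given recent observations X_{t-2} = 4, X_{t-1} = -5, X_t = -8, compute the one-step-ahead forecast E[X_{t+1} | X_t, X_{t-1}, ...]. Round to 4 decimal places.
E[X_{t+1} \mid \mathcal F_t] = -4.2810

For an AR(p) model X_t = c + sum_i phi_i X_{t-i} + eps_t, the
one-step-ahead conditional mean is
  E[X_{t+1} | X_t, ...] = c + sum_i phi_i X_{t+1-i}.
Substitute known values:
  E[X_{t+1} | ...] = 1 + (0.389) * (-8) + (0.329) * (-5) + (-0.131) * (4)
                   = -4.2810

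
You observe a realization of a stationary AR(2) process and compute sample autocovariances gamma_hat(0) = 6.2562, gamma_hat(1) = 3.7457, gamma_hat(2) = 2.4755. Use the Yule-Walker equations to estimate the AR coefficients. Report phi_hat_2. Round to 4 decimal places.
\hat\phi_{2} = 0.0580

The Yule-Walker equations for an AR(p) process read, in matrix form,
  Gamma_p phi = r_p,   with   (Gamma_p)_{ij} = gamma(|i - j|),
                       (r_p)_i = gamma(i),   i,j = 1..p.
Substitute the sample gammas (Toeplitz matrix and right-hand side of size 2):
  Gamma_p = [[6.2562, 3.7457], [3.7457, 6.2562]]
  r_p     = [3.7457, 2.4755]
Written out:
  6.2562 phi_1 + 3.7457 phi_2 = 3.7457
  3.7457 phi_1 + 6.2562 phi_2 = 2.4755
Solve by Cramer's rule:
  det = gamma(0)^2 - gamma(1)^2 = (6.2562)^2 - (3.7457)^2 = 39.14003844 - 14.03026849 = 25.10976995
  phi_hat_1 = [gamma(1) gamma(0) - gamma(1) gamma(2)] / det = [(3.7457)(6.2562) - (3.7457)(2.4755)] / 25.10976995 = 14.16136799 / 25.10976995 = 0.564
  phi_hat_2 = [gamma(0) gamma(2) - gamma(1)^2] / det = [(6.2562)(2.4755) - (3.7457)^2] / 25.10976995 = 1.45695461 / 25.10976995 = 0.058
So phi_hat = [0.5640, 0.0580].
Therefore phi_hat_2 = 0.0580.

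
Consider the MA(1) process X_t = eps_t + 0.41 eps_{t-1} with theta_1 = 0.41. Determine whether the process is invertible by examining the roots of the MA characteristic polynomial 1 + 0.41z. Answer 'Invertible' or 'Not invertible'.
\text{Invertible}

The MA(q) characteristic polynomial is P(z) = 1 + 0.41z.
Invertibility requires all roots to lie outside the unit circle, i.e. |z| > 1 for every root.
This is linear in z: 1 + (0.41) z = 0  =>  z = -1/(0.41) = -2.439024,  |z| = 2.439024.
Moduli of all roots: 2.4390.
All moduli strictly greater than 1? Yes.
Verdict: Invertible.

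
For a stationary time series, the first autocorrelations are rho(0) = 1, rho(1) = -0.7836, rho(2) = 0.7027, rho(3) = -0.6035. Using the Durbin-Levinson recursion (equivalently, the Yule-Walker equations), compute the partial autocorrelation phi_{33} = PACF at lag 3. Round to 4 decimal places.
\phi_{33} = 0.0018

The PACF at lag k is phi_{kk}, the last component of the solution
to the Yule-Walker system G_k phi = r_k where
  (G_k)_{ij} = rho(|i - j|), (r_k)_i = rho(i), i,j = 1..k.
Equivalently, Durbin-Levinson gives phi_{kk} iteratively:
  phi_{11} = rho(1)
  phi_{kk} = [rho(k) - sum_{j=1..k-1} phi_{k-1,j} rho(k-j)]
            / [1 - sum_{j=1..k-1} phi_{k-1,j} rho(j)],
  phi_{k,j} = phi_{k-1,j} - phi_{kk} phi_{k-1,k-j},  j = 1..k-1.
Step k = 1:
  phi_11 = rho(1) = -0.7836.
Step k = 2:
  phi_22 = [rho(2) - phi_11 rho(1)] / [1 - phi_11 rho(1)] = [0.7027 - (-0.7836)(-0.7836)] / [1 - (-0.7836)(-0.7836)]
         = 0.08867104 / 0.38597104 = 0.229735.
  Update: phi_21 = phi_11 - phi_22 phi_11 = -0.7836 - (0.229735)(-0.7836) = -0.60358.
Step k = 3:
  phi_33 = [rho(3) - phi_21 rho(2) - phi_22 rho(1)] / [1 - phi_21 rho(1) - phi_22 rho(2)]
    numerator   = -0.6035 - (-0.60358)(0.7027) - (0.229735)(-0.7836) = 0.00065576
    denominator = 1 - (-0.60358)(-0.7836) - (0.229735)(0.7027) = 0.3656002
  phi_33 = 0.00065576 / 0.3656002 = 0.0018.
Therefore phi_{33} = 0.0018.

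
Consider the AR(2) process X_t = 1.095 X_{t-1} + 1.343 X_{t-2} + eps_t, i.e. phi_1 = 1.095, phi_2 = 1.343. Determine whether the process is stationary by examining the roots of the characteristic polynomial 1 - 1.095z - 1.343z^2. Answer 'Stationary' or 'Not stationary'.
\text{Not stationary}

The AR(p) characteristic polynomial is P(z) = 1 - 1.095z - 1.343z^2.
Stationarity requires all roots to lie outside the unit circle, i.e. |z| > 1 for every root.
Set 1 + (-1.095) z + (-1.343) z^2 = 0, i.e. a z^2 + b z + c = 0 with a = -1.343, b = -1.095, c = 1.
Discriminant D = b^2 - 4ac = (-1.095)^2 - 4*(-1.343)*1 = 1.199025 - (-5.372) = 6.571025.
D >= 0, so the roots are real: z = (-b +/- sqrt(D)) / (2a) = (1.095 +/- 2.563401) / (-2.686).
  z_1 = (1.095 + 2.563401) / (-2.686) = -1.362,   |z_1| = 1.362.
  z_2 = (1.095 - 2.563401) / (-2.686) = 0.5467,   |z_2| = 0.5467.
Moduli of all roots: 1.3620, 0.5467.
All moduli strictly greater than 1? No.
Verdict: Not stationary.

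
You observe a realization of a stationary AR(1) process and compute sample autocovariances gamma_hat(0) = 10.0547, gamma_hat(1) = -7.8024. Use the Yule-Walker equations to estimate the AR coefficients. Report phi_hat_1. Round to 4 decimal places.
\hat\phi_{1} = -0.7760

The Yule-Walker equations for an AR(p) process read, in matrix form,
  Gamma_p phi = r_p,   with   (Gamma_p)_{ij} = gamma(|i - j|),
                       (r_p)_i = gamma(i),   i,j = 1..p.
Substitute the sample gammas (Toeplitz matrix and right-hand side of size 1):
  Gamma_p = [[10.0547]]
  r_p     = [-7.8024]
With p = 1 this is the single equation gamma(0) phi_1 = gamma(1):
  phi_hat_1 = gamma(1) / gamma(0) = -7.8024 / 10.0547 = -0.7760.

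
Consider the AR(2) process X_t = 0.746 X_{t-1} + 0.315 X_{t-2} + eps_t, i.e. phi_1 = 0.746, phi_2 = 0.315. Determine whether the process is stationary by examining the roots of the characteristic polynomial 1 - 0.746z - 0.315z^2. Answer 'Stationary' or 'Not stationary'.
\text{Not stationary}

The AR(p) characteristic polynomial is P(z) = 1 - 0.746z - 0.315z^2.
Stationarity requires all roots to lie outside the unit circle, i.e. |z| > 1 for every root.
Set 1 + (-0.746) z + (-0.315) z^2 = 0, i.e. a z^2 + b z + c = 0 with a = -0.315, b = -0.746, c = 1.
Discriminant D = b^2 - 4ac = (-0.746)^2 - 4*(-0.315)*1 = 0.556516 - (-1.26) = 1.816516.
D >= 0, so the roots are real: z = (-b +/- sqrt(D)) / (2a) = (0.746 +/- 1.347782) / (-0.63).
  z_1 = (0.746 + 1.347782) / (-0.63) = -3.3235,   |z_1| = 3.3235.
  z_2 = (0.746 - 1.347782) / (-0.63) = 0.9552,   |z_2| = 0.9552.
Moduli of all roots: 3.3235, 0.9552.
All moduli strictly greater than 1? No.
Verdict: Not stationary.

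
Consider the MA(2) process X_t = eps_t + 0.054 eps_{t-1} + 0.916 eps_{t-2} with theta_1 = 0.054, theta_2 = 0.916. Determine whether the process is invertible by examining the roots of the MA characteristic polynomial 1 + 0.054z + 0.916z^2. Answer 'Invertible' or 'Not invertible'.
\text{Invertible}

The MA(q) characteristic polynomial is P(z) = 1 + 0.054z + 0.916z^2.
Invertibility requires all roots to lie outside the unit circle, i.e. |z| > 1 for every root.
Set 1 + (0.054) z + (0.916) z^2 = 0, i.e. a z^2 + b z + c = 0 with a = 0.916, b = 0.054, c = 1.
Discriminant D = b^2 - 4ac = (0.054)^2 - 4*(0.916)*1 = 0.002916 - (3.664) = -3.661084.
D < 0, so the roots are the complex-conjugate pair z = (-b +/- i sqrt(-D)) / (2a) = -0.0295 +/- 1.0444i.
For a conjugate pair |z|^2 = z * conj(z) = (product of roots) = c/a = 1/(0.916) = 1.091703, so |z| = sqrt(1.091703) = 1.0448 for both roots.
Moduli of all roots: 1.0448, 1.0448.
All moduli strictly greater than 1? Yes.
Verdict: Invertible.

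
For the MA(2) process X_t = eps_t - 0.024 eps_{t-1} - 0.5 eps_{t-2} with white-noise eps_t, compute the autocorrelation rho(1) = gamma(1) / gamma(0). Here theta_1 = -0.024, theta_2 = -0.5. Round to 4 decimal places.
\rho(1) = -0.0096

For an MA(q) process with theta_0 = 1, the autocovariance is
  gamma(k) = sigma^2 * sum_{i=0..q-k} theta_i * theta_{i+k},
and rho(k) = gamma(k) / gamma(0). Sigma^2 cancels.
  numerator   = (1)*(-0.024) + (-0.024)*(-0.5) = -0.012.
  denominator = (1)^2 + (-0.024)^2 + (-0.5)^2 = 1.250576.
  rho(1) = -0.012 / 1.250576 = -0.0096.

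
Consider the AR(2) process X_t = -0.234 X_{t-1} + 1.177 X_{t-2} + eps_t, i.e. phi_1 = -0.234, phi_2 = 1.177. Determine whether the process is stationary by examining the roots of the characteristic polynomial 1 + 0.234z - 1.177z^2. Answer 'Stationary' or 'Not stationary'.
\text{Not stationary}

The AR(p) characteristic polynomial is P(z) = 1 + 0.234z - 1.177z^2.
Stationarity requires all roots to lie outside the unit circle, i.e. |z| > 1 for every root.
Set 1 + (0.234) z + (-1.177) z^2 = 0, i.e. a z^2 + b z + c = 0 with a = -1.177, b = 0.234, c = 1.
Discriminant D = b^2 - 4ac = (0.234)^2 - 4*(-1.177)*1 = 0.054756 - (-4.708) = 4.762756.
D >= 0, so the roots are real: z = (-b +/- sqrt(D)) / (2a) = (-0.234 +/- 2.182374) / (-2.354).
  z_1 = (-0.234 + 2.182374) / (-2.354) = -0.8277,   |z_1| = 0.8277.
  z_2 = (-0.234 - 2.182374) / (-2.354) = 1.0265,   |z_2| = 1.0265.
Moduli of all roots: 0.8277, 1.0265.
All moduli strictly greater than 1? No.
Verdict: Not stationary.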